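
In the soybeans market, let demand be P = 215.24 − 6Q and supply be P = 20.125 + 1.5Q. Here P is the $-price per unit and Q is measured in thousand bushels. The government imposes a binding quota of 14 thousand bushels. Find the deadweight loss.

$541.38 thousand

Competitive equilibrium: 215.24 − 6Q = 20.125 + 1.5Q → Q* = 26.0153, P* = 59.148.
At Q = 14: demand price = 215.24 − 6·14 = 131.24; supply price = 20.125 + 1.5·14 = 41.125.
ΔQ = 26.0153 − 14 = 12.0153; wedge = 131.24 − 41.125 = 90.115.
Welfare loss = ½ × 12.0153 × 90.115 = $541.38 thousand.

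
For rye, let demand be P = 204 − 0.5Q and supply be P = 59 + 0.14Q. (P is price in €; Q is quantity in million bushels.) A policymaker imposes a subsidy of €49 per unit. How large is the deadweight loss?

€1875.78 million

Competitive equilibrium: 204 − 0.5Q = 59 + 0.14Q → Q* = 226.5625, P* = 90.7188.
The subsidy lowers effective supply by 49: P = 10 + 0.14Q.
New quantity: 204 − 0.5Q = 10 + 0.14Q → Q' = 303.125.
Overproduction ΔQ = 303.125 − 226.5625 = 76.5625; wedge = subsidy = 49.
Deadweight loss = ½ × 76.5625 × 49 = €1875.78 million.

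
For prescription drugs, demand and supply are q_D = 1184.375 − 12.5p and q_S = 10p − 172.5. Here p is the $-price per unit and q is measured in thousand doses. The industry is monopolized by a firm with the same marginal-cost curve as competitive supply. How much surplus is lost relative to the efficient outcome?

$1579.55 thousand

In inverse form: demand p = 94.75 − 0.08q, supply p = 17.25 + 0.1q.
Competitive equilibrium: 94.75 − 0.08q = 17.25 + 0.1q → q* = 430.5556, p* = 60.3056.
Marginal revenue: MR = 94.75 − 0.16q. Set MR = MC: 94.75 − 0.16q = 17.25 + 0.1q → q_m = 298.0769.
Price p_m = 94.75 − 0.08·298.0769 = 70.9038; MC(q_m) = 17.25 + 0.1·298.0769 = 47.0577.
Competitive q* = 430.5556, so Δq = 132.4787; wedge = 70.9038 − 47.0577 = 23.8461.
Deadweight loss = ½ × 132.4787 × 23.8461 = $1579.55 thousand.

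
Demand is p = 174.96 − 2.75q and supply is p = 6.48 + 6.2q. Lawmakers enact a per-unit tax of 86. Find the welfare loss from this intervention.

Competitive equilibrium: 174.96 − 2.75q = 6.48 + 6.2q → q* = 18.82458, p* = 123.1924.
With the tax, the buyer price exceeds the seller price by 86: (174.96 − 2.75q) − (6.48 + 6.2q) = 86 → q' = 9.21564.
Δq = 18.82458 − 9.21564 = 9.60894; the wedge equals the tax, 86.
The triangle = ½ × 9.60894 × 86 = 413.18.

413.18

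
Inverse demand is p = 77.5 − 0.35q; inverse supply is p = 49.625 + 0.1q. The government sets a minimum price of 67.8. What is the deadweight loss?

Competitive equilibrium: 77.5 − 0.35q = 49.625 + 0.1q → q* = 61.9444, p* = 55.8194.
At the floor p = 67.8, quantity demanded = (77.5 − 67.8)/0.35 = 27.7143.
Sellers' marginal cost at q' = 27.7143: 49.625 + 0.1·27.7143 = 52.3964.
Δq = 61.9444 − 27.7143 = 34.2301; wedge = 67.8 − 52.3964 = 15.4036.
The triangle = ½ × 34.2301 × 15.4036 = 263.63.

263.63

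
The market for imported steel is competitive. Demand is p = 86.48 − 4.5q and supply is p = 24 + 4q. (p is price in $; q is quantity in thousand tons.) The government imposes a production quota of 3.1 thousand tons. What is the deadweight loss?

Competitive equilibrium: 86.48 − 4.5q = 24 + 4q → q* = 7.3506, p* = 53.4024.
At q = 3.1: demand price = 86.48 − 4.5·3.1 = 72.53; supply price = 24 + 4·3.1 = 36.4.
Δq = 7.3506 − 3.1 = 4.2506; wedge = 72.53 − 36.4 = 36.13.
Welfare loss = ½ × 4.2506 × 36.13 = $76.79 thousand.

$76.79 thousand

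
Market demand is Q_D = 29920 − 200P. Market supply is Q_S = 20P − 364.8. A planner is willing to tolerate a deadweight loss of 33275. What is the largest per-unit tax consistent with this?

60.5

In inverse form: demand P = 149.6 − 0.005Q, supply P = 18.24 + 0.05Q.
Competitive equilibrium: 149.6 − 0.005Q = 18.24 + 0.05Q → Q* = 2388.3636, P* = 137.6582.
A tax t gives ΔQ = t/0.055 and wedge t, so DWL = t²/0.11.
t²/0.11 = 33275 → t² = 3660.25 → t = 60.5.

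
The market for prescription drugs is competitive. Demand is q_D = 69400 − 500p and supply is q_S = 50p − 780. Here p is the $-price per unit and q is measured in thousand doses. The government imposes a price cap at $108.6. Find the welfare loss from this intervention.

$9927.50 thousand

In inverse form: demand p = 138.8 − 0.002q, supply p = 15.6 + 0.02q.
Competitive equilibrium: 138.8 − 0.002q = 15.6 + 0.02q → q* = 5600, p* = 127.6.
At the ceiling p = 108.6, quantity supplied = (108.6 − 15.6)/0.02 = 4650.
Willingness to pay at q' = 4650: 138.8 − 0.002·4650 = 129.5.
Δq = 5600 − 4650 = 950; wedge = 129.5 − 108.6 = 20.9.
Welfare loss = ½ × 950 × 20.9 = $9927.50 thousand.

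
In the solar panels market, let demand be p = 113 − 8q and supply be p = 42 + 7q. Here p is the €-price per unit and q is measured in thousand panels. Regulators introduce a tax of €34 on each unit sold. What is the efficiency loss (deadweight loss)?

€38.53 thousand

Competitive equilibrium: 113 − 8q = 42 + 7q → q* = 4.7333, p* = 75.1333.
With the tax, the buyer price exceeds the seller price by 34: (113 − 8q) − (42 + 7q) = 34 → q' = 2.4667.
Δq = 4.7333 − 2.4667 = 2.2666; the wedge equals the tax, 34.
The triangle = ½ × 2.2666 × 34 = €38.53 thousand.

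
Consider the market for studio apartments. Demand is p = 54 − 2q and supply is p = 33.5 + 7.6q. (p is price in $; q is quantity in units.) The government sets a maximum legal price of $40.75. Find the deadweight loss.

$6.70

Competitive equilibrium: 54 − 2q = 33.5 + 7.6q → q* = 2.1354, p* = 49.7292.
At the ceiling p = 40.75, quantity supplied = (40.75 − 33.5)/7.6 = 0.9539.
Willingness to pay at q' = 0.9539: 54 − 2·0.9539 = 52.0922.
Δq = 2.1354 − 0.9539 = 1.1815; wedge = 52.0922 − 40.75 = 11.3422.
Deadweight loss = ½ × 1.1815 × 11.3422 = $6.70.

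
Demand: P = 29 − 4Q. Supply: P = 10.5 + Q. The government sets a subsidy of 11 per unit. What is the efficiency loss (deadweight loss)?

12.10

Competitive equilibrium: 29 − 4Q = 10.5 + Q → Q* = 3.7, P* = 14.2.
The subsidy lowers effective supply by 11: P = Q − 0.5.
New quantity: 29 − 4Q = Q − 0.5 → Q' = 5.9.
Overproduction ΔQ = 5.9 − 3.7 = 2.2; wedge = subsidy = 11.
DWL = ½ × 2.2 × 11 = 12.10.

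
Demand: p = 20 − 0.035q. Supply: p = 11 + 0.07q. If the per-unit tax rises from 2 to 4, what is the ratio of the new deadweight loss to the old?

Competitive equilibrium: 20 − 0.035q = 11 + 0.07q → q* = 85.7143, p* = 17.
For a per-unit tax t: Δq = t/0.105, so DWL = ½·t·(t/0.105) = t²/0.21.
At t = 2: DWL = 19.048. At t = 4: DWL = 76.190.
Ratio = (4/2)² = 4.

4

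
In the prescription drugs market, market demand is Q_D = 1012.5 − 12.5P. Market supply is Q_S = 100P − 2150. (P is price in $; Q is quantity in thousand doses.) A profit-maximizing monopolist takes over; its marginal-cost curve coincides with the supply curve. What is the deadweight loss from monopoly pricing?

$4355.56 thousand

In inverse form: demand P = 81 − 0.08Q, supply P = 21.5 + 0.01Q.
Competitive equilibrium: 81 − 0.08Q = 21.5 + 0.01Q → Q* = 661.1111, P* = 28.1111.
Marginal revenue: MR = 81 − 0.16Q. Set MR = MC: 81 − 0.16Q = 21.5 + 0.01Q → Q_m = 350.
Price P_m = 81 − 0.08·350 = 53; MC(Q_m) = 21.5 + 0.01·350 = 25.
Competitive Q* = 661.1111, so ΔQ = 311.1111; wedge = 53 − 25 = 28.
Welfare loss = ½ × 311.1111 × 28 = $4355.56 thousand.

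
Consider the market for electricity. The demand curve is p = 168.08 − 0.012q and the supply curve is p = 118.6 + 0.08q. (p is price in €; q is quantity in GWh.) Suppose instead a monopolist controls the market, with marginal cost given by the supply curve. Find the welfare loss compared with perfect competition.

€177.15

Competitive equilibrium: 168.08 − 0.012q = 118.6 + 0.08q → q* = 537.8261, p* = 161.6261.
Marginal revenue: MR = 168.08 − 0.024q. Set MR = MC: 168.08 − 0.024q = 118.6 + 0.08q → q_m = 475.7692.
Price p_m = 168.08 − 0.012·475.7692 = 162.3708; MC(q_m) = 118.6 + 0.08·475.7692 = 156.6615.
Competitive q* = 537.8261, so Δq = 62.0569; wedge = 162.3708 − 156.6615 = 5.7093.
DWL = ½ × 62.0569 × 5.7093 = €177.15.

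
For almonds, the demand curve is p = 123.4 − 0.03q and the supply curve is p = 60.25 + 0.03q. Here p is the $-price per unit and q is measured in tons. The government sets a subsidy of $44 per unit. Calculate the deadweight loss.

Competitive equilibrium: 123.4 − 0.03q = 60.25 + 0.03q → q* = 1052.5, p* = 91.825.
The subsidy lowers effective supply by 44: p = 16.25 + 0.03q.
New quantity: 123.4 − 0.03q = 16.25 + 0.03q → q' = 1785.8333.
Overproduction Δq = 1785.8333 − 1052.5 = 733.3333; wedge = subsidy = 44.
Deadweight loss = ½ × 733.3333 × 44 = $16133.33.

$16133.33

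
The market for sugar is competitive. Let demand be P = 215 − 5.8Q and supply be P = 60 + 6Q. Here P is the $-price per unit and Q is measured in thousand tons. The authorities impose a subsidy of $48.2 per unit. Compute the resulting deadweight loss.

$98.44 thousand

Competitive equilibrium: 215 − 5.8Q = 60 + 6Q → Q* = 13.1356, P* = 138.8136.
The subsidy lowers effective supply by 48.2: P = 11.8 + 6Q.
New quantity: 215 − 5.8Q = 11.8 + 6Q → Q' = 17.2203.
Overproduction ΔQ = 17.2203 − 13.1356 = 4.0847; wedge = subsidy = 48.2.
Welfare loss = ½ × 4.0847 × 48.2 = $98.44 thousand.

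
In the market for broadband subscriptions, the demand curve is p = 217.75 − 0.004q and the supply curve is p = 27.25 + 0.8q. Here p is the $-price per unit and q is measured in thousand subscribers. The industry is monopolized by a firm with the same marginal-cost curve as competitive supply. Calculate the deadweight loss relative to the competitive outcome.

$0.55 thousand

Competitive equilibrium: 217.75 − 0.004q = 27.25 + 0.8q → q* = 236.9403, p* = 216.8022.
Marginal revenue: MR = 217.75 − 0.008q. Set MR = MC: 217.75 − 0.008q = 27.25 + 0.8q → q_m = 235.7673.
Price p_m = 217.75 − 0.004·235.7673 = 216.8069; MC(q_m) = 27.25 + 0.8·235.7673 = 215.8638.
Competitive q* = 236.9403, so Δq = 1.173; wedge = 216.8069 − 215.8638 = 0.9431.
DWL = ½ × 1.173 × 0.9431 = $0.55 thousand.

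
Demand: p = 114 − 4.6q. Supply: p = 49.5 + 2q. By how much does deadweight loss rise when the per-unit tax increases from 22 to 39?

Competitive equilibrium: 114 − 4.6q = 49.5 + 2q → q* = 9.7727, p* = 69.0455.
For a per-unit tax t: Δq = t/6.6, so DWL = ½·t·(t/6.6) = t²/13.2.
At t = 22: DWL = 36.667. At t = 39: DWL = 115.227.
Increase = 115.227 − 36.667 = 78.56.

78.56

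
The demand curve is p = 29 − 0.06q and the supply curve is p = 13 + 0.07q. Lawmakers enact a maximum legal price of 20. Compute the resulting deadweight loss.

34.62

Competitive equilibrium: 29 − 0.06q = 13 + 0.07q → q* = 123.0769, p* = 21.6154.
At the ceiling p = 20, quantity supplied = (20 − 13)/0.07 = 100.
Willingness to pay at q' = 100: 29 − 0.06·100 = 23.
Δq = 123.0769 − 100 = 23.0769; wedge = 23 − 20 = 3.
DWL = ½ × 23.0769 × 3 = 34.62.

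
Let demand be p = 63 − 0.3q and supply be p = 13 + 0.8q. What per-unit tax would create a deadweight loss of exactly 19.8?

6.6

Competitive equilibrium: 63 − 0.3q = 13 + 0.8q → q* = 45.4545, p* = 49.3636.
A tax t gives Δq = t/1.1 and wedge t, so DWL = t²/2.2.
t²/2.2 = 19.8 → t² = 43.56 → t = 6.6.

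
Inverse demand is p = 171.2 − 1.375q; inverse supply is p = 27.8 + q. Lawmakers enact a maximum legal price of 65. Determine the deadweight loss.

Competitive equilibrium: 171.2 − 1.375q = 27.8 + q → q* = 60.3789, p* = 88.1789.
At the ceiling p = 65, quantity supplied = (65 − 27.8)/1 = 37.2.
Willingness to pay at q' = 37.2: 171.2 − 1.375·37.2 = 120.05.
Δq = 60.3789 − 37.2 = 23.1789; wedge = 120.05 − 65 = 55.05.
Deadweight loss = ½ × 23.1789 × 55.05 = 638.

638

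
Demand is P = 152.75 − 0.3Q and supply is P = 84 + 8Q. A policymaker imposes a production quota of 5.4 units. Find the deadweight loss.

Competitive equilibrium: 152.75 − 0.3Q = 84 + 8Q → Q* = 8.2831, P* = 150.2651.
At Q = 5.4: demand price = 152.75 − 0.3·5.4 = 151.13; supply price = 84 + 8·5.4 = 127.2.
ΔQ = 8.2831 − 5.4 = 2.8831; wedge = 151.13 − 127.2 = 23.93.
Welfare loss = ½ × 2.8831 × 23.93 = 34.50.

34.50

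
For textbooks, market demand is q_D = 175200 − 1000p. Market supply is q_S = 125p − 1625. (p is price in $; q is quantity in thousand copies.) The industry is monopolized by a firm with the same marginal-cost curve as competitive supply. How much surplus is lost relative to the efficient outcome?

In inverse form: demand p = 175.2 − 0.001q, supply p = 13 + 0.008q.
Competitive equilibrium: 175.2 − 0.001q = 13 + 0.008q → q* = 18022.2222, p* = 157.1778.
Marginal revenue: MR = 175.2 − 0.002q. Set MR = MC: 175.2 − 0.002q = 13 + 0.008q → q_m = 16220.
Price p_m = 175.2 − 0.001·16220 = 158.98; MC(q_m) = 13 + 0.008·16220 = 142.76.
Competitive q* = 18022.2222, so Δq = 1802.2222; wedge = 158.98 − 142.76 = 16.22.
Deadweight loss = ½ × 1802.2222 × 16.22 = $14616.02 thousand.

$14616.02 thousand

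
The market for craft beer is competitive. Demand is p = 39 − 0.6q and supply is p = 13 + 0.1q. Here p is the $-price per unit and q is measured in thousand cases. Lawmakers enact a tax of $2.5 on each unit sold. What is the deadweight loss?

Competitive equilibrium: 39 − 0.6q = 13 + 0.1q → q* = 37.1429, p* = 16.7143.
With the tax, the buyer price exceeds the seller price by 2.5: (39 − 0.6q) − (13 + 0.1q) = 2.5 → q' = 33.5714.
Δq = 37.1429 − 33.5714 = 3.5715; the wedge equals the tax, 2.5.
DWL = ½ × 3.5715 × 2.5 = $4.46 thousand.

$4.46 thousand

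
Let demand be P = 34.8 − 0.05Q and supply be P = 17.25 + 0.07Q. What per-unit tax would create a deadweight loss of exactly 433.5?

Competitive equilibrium: 34.8 − 0.05Q = 17.25 + 0.07Q → Q* = 146.25, P* = 27.4875.
A tax t gives ΔQ = t/0.12 and wedge t, so DWL = t²/0.24.
t²/0.24 = 433.5 → t² = 104.04 → t = 10.2.

10.2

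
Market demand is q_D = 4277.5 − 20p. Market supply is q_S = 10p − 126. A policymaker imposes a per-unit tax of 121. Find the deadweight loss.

48803.33

In inverse form: demand p = 213.875 − 0.05q, supply p = 12.6 + 0.1q.
Competitive equilibrium: 213.875 − 0.05q = 12.6 + 0.1q → q* = 1341.8333, p* = 146.7833.
With the tax, the buyer price exceeds the seller price by 121: (213.875 − 0.05q) − (12.6 + 0.1q) = 121 → q' = 535.1667.
Δq = 1341.8333 − 535.1667 = 806.6666; the wedge equals the tax, 121.
Deadweight loss = ½ × 806.6666 × 121 = 48803.33.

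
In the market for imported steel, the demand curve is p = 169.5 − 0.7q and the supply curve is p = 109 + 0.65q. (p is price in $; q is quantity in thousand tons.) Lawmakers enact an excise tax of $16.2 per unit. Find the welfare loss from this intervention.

Competitive equilibrium: 169.5 − 0.7q = 109 + 0.65q → q* = 44.8148, p* = 138.1296.
With the tax, the buyer price exceeds the seller price by 16.2: (169.5 − 0.7q) − (109 + 0.65q) = 16.2 → q' = 32.8148.
Δq = 44.8148 − 32.8148 = 12; the wedge equals the tax, 16.2.
The triangle = ½ × 12 × 16.2 = $97.20 thousand.

$97.20 thousand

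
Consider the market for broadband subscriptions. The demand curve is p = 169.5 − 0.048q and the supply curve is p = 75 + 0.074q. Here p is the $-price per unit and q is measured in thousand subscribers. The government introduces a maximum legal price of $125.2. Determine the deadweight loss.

Competitive equilibrium: 169.5 − 0.048q = 75 + 0.074q → q* = 774.5902, p* = 132.3197.
At the ceiling p = 125.2, quantity supplied = (125.2 − 75)/0.074 = 678.3784.
Willingness to pay at q' = 678.3784: 169.5 − 0.048·678.3784 = 136.9378.
Δq = 774.5902 − 678.3784 = 96.2118; wedge = 136.9378 − 125.2 = 11.7378.
Deadweight loss = ½ × 96.2118 × 11.7378 = $564.66 thousand.

$564.66 thousand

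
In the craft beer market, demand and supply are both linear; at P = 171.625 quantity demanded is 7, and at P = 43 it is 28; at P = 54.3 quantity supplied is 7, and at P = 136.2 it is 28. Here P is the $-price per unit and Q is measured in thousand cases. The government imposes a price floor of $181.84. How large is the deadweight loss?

$896.15 thousand

Demand slope = (43 − 171.625)/(28 − 7) = −6.125, so P = 214.5 − 6.125Q.
Supply slope = (136.2 − 54.3)/(28 − 7) = 3.9, so P = 27 + 3.9Q.
Competitive equilibrium: 214.5 − 6.125Q = 27 + 3.9Q → Q* = 18.7032, P* = 99.9426.
At the floor P = 181.84, quantity demanded = (214.5 − 181.84)/6.125 = 5.3322.
Sellers' marginal cost at Q' = 5.3322: 27 + 3.9·5.3322 = 47.7956.
ΔQ = 18.7032 − 5.3322 = 13.371; wedge = 181.84 − 47.7956 = 134.0444.
DWL = ½ × 13.371 × 134.0444 = $896.15 thousand.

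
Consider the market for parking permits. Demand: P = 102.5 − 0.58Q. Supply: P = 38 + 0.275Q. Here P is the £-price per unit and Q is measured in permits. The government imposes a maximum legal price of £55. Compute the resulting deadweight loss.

Competitive equilibrium: 102.5 − 0.58Q = 38 + 0.275Q → Q* = 75.4386, P* = 58.7456.
At the ceiling P = 55, quantity supplied = (55 − 38)/0.275 = 61.8182.
Willingness to pay at Q' = 61.8182: 102.5 − 0.58·61.8182 = 66.6454.
ΔQ = 75.4386 − 61.8182 = 13.6204; wedge = 66.6454 − 55 = 11.6454.
The triangle = ½ × 13.6204 × 11.6454 = £79.31.

£79.31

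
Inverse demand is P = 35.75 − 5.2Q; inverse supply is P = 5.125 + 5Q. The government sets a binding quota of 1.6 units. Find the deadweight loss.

Competitive equilibrium: 35.75 − 5.2Q = 5.125 + 5Q → Q* = 3.0025, P* = 20.1373.
At Q = 1.6: demand price = 35.75 − 5.2·1.6 = 27.43; supply price = 5.125 + 5·1.6 = 13.125.
ΔQ = 3.0025 − 1.6 = 1.4025; wedge = 27.43 − 13.125 = 14.305.
Welfare loss = ½ × 1.4025 × 14.305 = 10.03.

10.03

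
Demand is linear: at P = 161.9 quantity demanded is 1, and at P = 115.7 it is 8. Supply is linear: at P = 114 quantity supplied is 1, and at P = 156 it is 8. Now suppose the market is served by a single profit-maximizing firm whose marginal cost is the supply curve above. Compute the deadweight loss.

17.16

Demand slope = (115.7 − 161.9)/(8 − 1) = −6.6, so P = 168.5 − 6.6Q.
Supply slope = (156 − 114)/(8 − 1) = 6, so P = 108 + 6Q.
Competitive equilibrium: 168.5 − 6.6Q = 108 + 6Q → Q* = 4.8016, P* = 136.8095.
Marginal revenue: MR = 168.5 − 13.2Q. Set MR = MC: 168.5 − 13.2Q = 108 + 6Q → Q_m = 3.151.
Price P_m = 168.5 − 6.6·3.151 = 147.7034; MC(Q_m) = 108 + 6·3.151 = 126.906.
Competitive Q* = 4.8016, so ΔQ = 1.6506; wedge = 147.7034 − 126.906 = 20.7974.
The triangle = ½ × 1.6506 × 20.7974 = 17.16.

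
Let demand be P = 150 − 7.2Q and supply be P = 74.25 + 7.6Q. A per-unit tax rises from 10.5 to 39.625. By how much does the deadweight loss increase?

Competitive equilibrium: 150 − 7.2Q = 74.25 + 7.6Q → Q* = 5.1182, P* = 113.1486.
For a per-unit tax t: ΔQ = t/14.8, so DWL = ½·t·(t/14.8) = t²/29.6.
At t = 10.5: DWL = 3.725. At t = 39.625: DWL = 53.045.
Increase = 53.045 − 3.725 = 49.32.

49.32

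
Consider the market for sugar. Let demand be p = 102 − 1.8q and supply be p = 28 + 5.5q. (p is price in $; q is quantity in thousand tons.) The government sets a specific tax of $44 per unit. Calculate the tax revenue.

$180.82 thousand

Competitive equilibrium: 102 − 1.8q = 28 + 5.5q → q* = 10.137, p* = 83.7534.
With the tax, the buyer price exceeds the seller price by 44: (102 − 1.8q) − (28 + 5.5q) = 44 → q' = 4.1096.
Tax revenue = 44 × 4.1096 = $180.82 thousand.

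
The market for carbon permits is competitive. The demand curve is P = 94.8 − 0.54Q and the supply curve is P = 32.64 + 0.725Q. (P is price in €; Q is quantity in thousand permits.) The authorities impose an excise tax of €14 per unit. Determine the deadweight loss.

Competitive equilibrium: 94.8 − 0.54Q = 32.64 + 0.725Q → Q* = 49.1383, P* = 68.2653.
With the tax, the buyer price exceeds the seller price by 14: (94.8 − 0.54Q) − (32.64 + 0.725Q) = 14 → Q' = 38.0711.
ΔQ = 49.1383 − 38.0711 = 11.0672; the wedge equals the tax, 14.
DWL = ½ × 11.0672 × 14 = €77.47 thousand.

€77.47 thousand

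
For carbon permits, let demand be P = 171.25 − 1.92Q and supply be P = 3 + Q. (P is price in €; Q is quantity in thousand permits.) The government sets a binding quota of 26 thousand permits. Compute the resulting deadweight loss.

€1459.73 thousand

Competitive equilibrium: 171.25 − 1.92Q = 3 + Q → Q* = 57.6199, P* = 60.6199.
At Q = 26: demand price = 171.25 − 1.92·26 = 121.33; supply price = 3 + 1·26 = 29.
ΔQ = 57.6199 − 26 = 31.6199; wedge = 121.33 − 29 = 92.33.
Welfare loss = ½ × 31.6199 × 92.33 = €1459.73 thousand.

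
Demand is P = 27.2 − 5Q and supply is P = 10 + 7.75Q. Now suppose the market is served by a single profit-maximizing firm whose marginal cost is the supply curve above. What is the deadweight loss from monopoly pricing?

Competitive equilibrium: 27.2 − 5Q = 10 + 7.75Q → Q* = 1.349, P* = 20.4549.
Marginal revenue: MR = 27.2 − 10Q. Set MR = MC: 27.2 − 10Q = 10 + 7.75Q → Q_m = 0.969.
Price P_m = 27.2 − 5·0.969 = 22.355; MC(Q_m) = 10 + 7.75·0.969 = 17.5098.
Competitive Q* = 1.349, so ΔQ = 0.38; wedge = 22.355 − 17.5098 = 4.8452.
DWL = ½ × 0.38 × 4.8452 = 0.92.

0.92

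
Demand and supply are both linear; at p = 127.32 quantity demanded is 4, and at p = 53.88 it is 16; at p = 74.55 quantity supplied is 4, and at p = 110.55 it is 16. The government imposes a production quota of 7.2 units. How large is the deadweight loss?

Demand slope = (53.88 − 127.32)/(16 − 4) = −6.12, so p = 151.8 − 6.12q.
Supply slope = (110.55 − 74.55)/(16 − 4) = 3, so p = 62.55 + 3q.
Competitive equilibrium: 151.8 − 6.12q = 62.55 + 3q → q* = 9.7862, p* = 91.9086.
At q = 7.2: demand price = 151.8 − 6.12·7.2 = 107.736; supply price = 62.55 + 3·7.2 = 84.15.
Δq = 9.7862 − 7.2 = 2.5862; wedge = 107.736 − 84.15 = 23.586.
Deadweight loss = ½ × 2.5862 × 23.586 = 30.50.

30.50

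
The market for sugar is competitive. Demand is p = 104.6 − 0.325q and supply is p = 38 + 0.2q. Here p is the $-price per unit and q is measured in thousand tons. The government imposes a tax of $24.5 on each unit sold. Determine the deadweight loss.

Competitive equilibrium: 104.6 − 0.325q = 38 + 0.2q → q* = 126.8571, p* = 63.3714.
With the tax, the buyer price exceeds the seller price by 24.5: (104.6 − 0.325q) − (38 + 0.2q) = 24.5 → q' = 80.1905.
Δq = 126.8571 − 80.1905 = 46.6666; the wedge equals the tax, 24.5.
The triangle = ½ × 46.6666 × 24.5 = $571.67 thousand.

$571.67 thousand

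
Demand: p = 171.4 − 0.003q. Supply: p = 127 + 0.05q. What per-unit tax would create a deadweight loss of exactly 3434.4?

Competitive equilibrium: 171.4 − 0.003q = 127 + 0.05q → q* = 837.7358, p* = 168.8868.
A tax t gives Δq = t/0.053 and wedge t, so DWL = t²/0.106.
t²/0.106 = 3434.4 → t² = 364.0464 → t = 19.08.

19.08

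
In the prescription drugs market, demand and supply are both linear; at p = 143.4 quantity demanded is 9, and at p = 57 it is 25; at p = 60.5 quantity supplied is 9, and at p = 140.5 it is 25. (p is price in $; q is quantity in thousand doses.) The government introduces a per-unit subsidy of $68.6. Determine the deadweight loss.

Demand slope = (57 − 143.4)/(25 − 9) = −5.4, so p = 192 − 5.4q.
Supply slope = (140.5 − 60.5)/(25 − 9) = 5, so p = 15.5 + 5q.
Competitive equilibrium: 192 − 5.4q = 15.5 + 5q → q* = 16.9712, p* = 100.3558.
The subsidy lowers effective supply by 68.6: p = 5q − 53.1.
New quantity: 192 − 5.4q = 5q − 53.1 → q' = 23.5673.
Overproduction Δq = 23.5673 − 16.9712 = 6.5961; wedge = subsidy = 68.6.
The triangle = ½ × 6.5961 × 68.6 = $226.25 thousand.

$226.25 thousand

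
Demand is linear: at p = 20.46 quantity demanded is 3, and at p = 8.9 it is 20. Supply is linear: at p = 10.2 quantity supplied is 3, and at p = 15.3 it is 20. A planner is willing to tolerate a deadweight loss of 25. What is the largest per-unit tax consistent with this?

Demand slope = (8.9 − 20.46)/(20 − 3) = −0.68, so p = 22.5 − 0.68q.
Supply slope = (15.3 − 10.2)/(20 − 3) = 0.3, so p = 9.3 + 0.3q.
Competitive equilibrium: 22.5 − 0.68q = 9.3 + 0.3q → q* = 13.4694, p* = 13.3408.
A tax t gives Δq = t/0.98 and wedge t, so DWL = t²/1.96.
t²/1.96 = 25 → t² = 49 → t = 7.

7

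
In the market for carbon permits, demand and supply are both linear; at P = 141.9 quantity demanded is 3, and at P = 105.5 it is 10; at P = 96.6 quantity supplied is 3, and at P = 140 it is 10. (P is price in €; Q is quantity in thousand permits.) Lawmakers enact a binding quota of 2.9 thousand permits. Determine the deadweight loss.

Demand slope = (105.5 − 141.9)/(10 − 3) = −5.2, so P = 157.5 − 5.2Q.
Supply slope = (140 − 96.6)/(10 − 3) = 6.2, so P = 78 + 6.2Q.
Competitive equilibrium: 157.5 − 5.2Q = 78 + 6.2Q → Q* = 6.9737, P* = 121.2368.
At Q = 2.9: demand price = 157.5 − 5.2·2.9 = 142.42; supply price = 78 + 6.2·2.9 = 95.98.
ΔQ = 6.9737 − 2.9 = 4.0737; wedge = 142.42 − 95.98 = 46.44.
The triangle = ½ × 4.0737 × 46.44 = €94.59 thousand.

€94.59 thousand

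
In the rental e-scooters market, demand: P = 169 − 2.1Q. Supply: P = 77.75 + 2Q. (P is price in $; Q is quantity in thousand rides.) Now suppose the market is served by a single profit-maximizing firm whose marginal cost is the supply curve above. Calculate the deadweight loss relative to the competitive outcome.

Competitive equilibrium: 169 − 2.1Q = 77.75 + 2Q → Q* = 22.256098, P* = 122.262195.
Marginal revenue: MR = 169 − 4.2Q. Set MR = MC: 169 − 4.2Q = 77.75 + 2Q → Q_m = 14.717742.
Price P_m = 169 − 2.1·14.717742 = 138.092742; MC(Q_m) = 77.75 + 2·14.717742 = 107.185484.
Competitive Q* = 22.256098, so ΔQ = 7.538356; wedge = 138.092742 − 107.185484 = 30.907258.
Deadweight loss = ½ × 7.538356 × 30.907258 = $116.49 thousand.

$116.49 thousand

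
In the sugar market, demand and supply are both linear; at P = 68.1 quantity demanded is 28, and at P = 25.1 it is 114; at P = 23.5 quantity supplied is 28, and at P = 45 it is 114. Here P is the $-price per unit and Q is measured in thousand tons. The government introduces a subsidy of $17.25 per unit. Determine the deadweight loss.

Demand slope = (25.1 − 68.1)/(114 − 28) = −0.5, so P = 82.1 − 0.5Q.
Supply slope = (45 − 23.5)/(114 − 28) = 0.25, so P = 16.5 + 0.25Q.
Competitive equilibrium: 82.1 − 0.5Q = 16.5 + 0.25Q → Q* = 87.4667, P* = 38.3667.
The subsidy lowers effective supply by 17.25: P = 0.25Q − 0.75.
New quantity: 82.1 − 0.5Q = 0.25Q − 0.75 → Q' = 110.4667.
Overproduction ΔQ = 110.4667 − 87.4667 = 23; wedge = subsidy = 17.25.
Welfare loss = ½ × 23 × 17.25 = $198.375 thousand.

$198.375 thousand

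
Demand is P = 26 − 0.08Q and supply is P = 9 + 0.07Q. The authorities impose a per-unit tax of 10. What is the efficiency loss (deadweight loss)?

Competitive equilibrium: 26 − 0.08Q = 9 + 0.07Q → Q* = 113.3333, P* = 16.9333.
With the tax, the buyer price exceeds the seller price by 10: (26 − 0.08Q) − (9 + 0.07Q) = 10 → Q' = 46.6667.
ΔQ = 113.3333 − 46.6667 = 66.6666; the wedge equals the tax, 10.
Welfare loss = ½ × 66.6666 × 10 = 333.33.

333.33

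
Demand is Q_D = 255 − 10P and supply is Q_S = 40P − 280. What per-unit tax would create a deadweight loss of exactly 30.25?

In inverse form: demand P = 25.5 − 0.1Q, supply P = 7 + 0.025Q.
Competitive equilibrium: 25.5 − 0.1Q = 7 + 0.025Q → Q* = 148, P* = 10.7.
A tax t gives ΔQ = t/0.125 and wedge t, so DWL = t²/0.25.
t²/0.25 = 30.25 → t² = 7.5625 → t = 2.75.

2.75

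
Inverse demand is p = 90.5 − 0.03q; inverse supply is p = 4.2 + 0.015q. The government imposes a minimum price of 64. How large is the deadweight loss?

Competitive equilibrium: 90.5 − 0.03q = 4.2 + 0.015q → q* = 1917.77778, p* = 32.96667.
At the floor p = 64, quantity demanded = (90.5 − 64)/0.03 = 883.33333.
Sellers' marginal cost at q' = 883.33333: 4.2 + 0.015·883.33333 = 17.45.
Δq = 1917.77778 − 883.33333 = 1034.44445; wedge = 64 − 17.45 = 46.55.
Welfare loss = ½ × 1034.44445 × 46.55 = 24076.69.

24076.69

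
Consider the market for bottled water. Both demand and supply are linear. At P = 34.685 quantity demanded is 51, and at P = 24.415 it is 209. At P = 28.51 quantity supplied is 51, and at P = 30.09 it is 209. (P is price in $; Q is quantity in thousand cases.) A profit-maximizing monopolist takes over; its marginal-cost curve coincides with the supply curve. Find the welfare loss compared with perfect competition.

$143.71 thousand

Demand slope = (24.415 − 34.685)/(209 − 51) = −0.065, so P = 38 − 0.065Q.
Supply slope = (30.09 − 28.51)/(209 − 51) = 0.01, so P = 28 + 0.01Q.
Competitive equilibrium: 38 − 0.065Q = 28 + 0.01Q → Q* = 133.3333, P* = 29.3333.
Marginal revenue: MR = 38 − 0.13Q. Set MR = MC: 38 − 0.13Q = 28 + 0.01Q → Q_m = 71.4286.
Price P_m = 38 − 0.065·71.4286 = 33.3571; MC(Q_m) = 28 + 0.01·71.4286 = 28.7143.
Competitive Q* = 133.3333, so ΔQ = 61.9047; wedge = 33.3571 − 28.7143 = 4.6428.
Welfare loss = ½ × 61.9047 × 4.6428 = $143.71 thousand.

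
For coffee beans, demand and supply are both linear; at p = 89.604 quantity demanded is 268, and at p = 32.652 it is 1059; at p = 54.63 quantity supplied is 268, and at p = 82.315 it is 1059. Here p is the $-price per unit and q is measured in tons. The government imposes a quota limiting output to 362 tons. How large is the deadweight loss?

Demand slope = (32.652 − 89.604)/(1059 − 268) = −0.072, so p = 108.9 − 0.072q.
Supply slope = (82.315 − 54.63)/(1059 − 268) = 0.035, so p = 45.25 + 0.035q.
Competitive equilibrium: 108.9 − 0.072q = 45.25 + 0.035q → q* = 594.8598, p* = 66.0701.
At q = 362: demand price = 108.9 − 0.072·362 = 82.836; supply price = 45.25 + 0.035·362 = 57.92.
Δq = 594.8598 − 362 = 232.8598; wedge = 82.836 − 57.92 = 24.916.
Welfare loss = ½ × 232.8598 × 24.916 = $2900.97.

$2900.97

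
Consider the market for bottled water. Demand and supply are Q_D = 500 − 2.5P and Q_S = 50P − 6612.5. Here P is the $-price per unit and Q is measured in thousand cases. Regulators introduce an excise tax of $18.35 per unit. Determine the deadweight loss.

$400.86 thousand

In inverse form: demand P = 200 − 0.4Q, supply P = 132.25 + 0.02Q.
Competitive equilibrium: 200 − 0.4Q = 132.25 + 0.02Q → Q* = 161.3095, P* = 135.4762.
With the tax, the buyer price exceeds the seller price by 18.35: (200 − 0.4Q) − (132.25 + 0.02Q) = 18.35 → Q' = 117.619.
ΔQ = 161.3095 − 117.619 = 43.6905; the wedge equals the tax, 18.35.
Deadweight loss = ½ × 43.6905 × 18.35 = $400.86 thousand.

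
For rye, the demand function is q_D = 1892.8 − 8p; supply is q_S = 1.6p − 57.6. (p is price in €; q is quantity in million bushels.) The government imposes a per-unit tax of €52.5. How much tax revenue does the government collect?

€10367 million

In inverse form: demand p = 236.6 − 0.125q, supply p = 36 + 0.625q.
Competitive equilibrium: 236.6 − 0.125q = 36 + 0.625q → q* = 267.4667, p* = 203.1667.
With the tax, the buyer price exceeds the seller price by 52.5: (236.6 − 0.125q) − (36 + 0.625q) = 52.5 → q' = 197.4667.
Tax revenue = 52.5 × 197.4667 = €10367 million.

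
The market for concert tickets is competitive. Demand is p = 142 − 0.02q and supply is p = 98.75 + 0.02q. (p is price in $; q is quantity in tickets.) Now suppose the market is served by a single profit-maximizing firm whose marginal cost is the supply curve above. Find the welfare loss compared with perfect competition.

$2598

Competitive equilibrium: 142 − 0.02q = 98.75 + 0.02q → q* = 1081.25, p* = 120.375.
Marginal revenue: MR = 142 − 0.04q. Set MR = MC: 142 − 0.04q = 98.75 + 0.02q → q_m = 720.83333.
Price p_m = 142 − 0.02·720.83333 = 127.58333; MC(q_m) = 98.75 + 0.02·720.83333 = 113.16667.
Competitive q* = 1081.25, so Δq = 360.41667; wedge = 127.58333 − 113.16667 = 14.41666.
DWL = ½ × 360.41667 × 14.41666 = $2598.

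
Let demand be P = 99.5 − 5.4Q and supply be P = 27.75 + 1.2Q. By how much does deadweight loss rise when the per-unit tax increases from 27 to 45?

98.18

Competitive equilibrium: 99.5 − 5.4Q = 27.75 + 1.2Q → Q* = 10.8712, P* = 40.7955.
For a per-unit tax t: ΔQ = t/6.6, so DWL = ½·t·(t/6.6) = t²/13.2.
At t = 27: DWL = 55.227. At t = 45: DWL = 153.409.
Increase = 153.409 − 55.227 = 98.18.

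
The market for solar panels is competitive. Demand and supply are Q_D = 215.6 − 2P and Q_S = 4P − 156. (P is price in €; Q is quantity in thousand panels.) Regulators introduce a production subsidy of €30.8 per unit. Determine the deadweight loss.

In inverse form: demand P = 107.8 − 0.5Q, supply P = 39 + 0.25Q.
Competitive equilibrium: 107.8 − 0.5Q = 39 + 0.25Q → Q* = 91.7333, P* = 61.9333.
The subsidy lowers effective supply by 30.8: P = 8.2 + 0.25Q.
New quantity: 107.8 − 0.5Q = 8.2 + 0.25Q → Q' = 132.8.
Overproduction ΔQ = 132.8 − 91.7333 = 41.0667; wedge = subsidy = 30.8.
Welfare loss = ½ × 41.0667 × 30.8 = €632.43 thousand.

€632.43 thousand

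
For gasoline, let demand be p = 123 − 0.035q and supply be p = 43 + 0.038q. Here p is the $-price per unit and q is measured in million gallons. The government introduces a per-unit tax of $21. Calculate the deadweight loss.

Competitive equilibrium: 123 − 0.035q = 43 + 0.038q → q* = 1095.8904, p* = 84.6438.
With the tax, the buyer price exceeds the seller price by 21: (123 − 0.035q) − (43 + 0.038q) = 21 → q' = 808.2192.
Δq = 1095.8904 − 808.2192 = 287.6712; the wedge equals the tax, 21.
Welfare loss = ½ × 287.6712 × 21 = $3020.55 million.

$3020.55 million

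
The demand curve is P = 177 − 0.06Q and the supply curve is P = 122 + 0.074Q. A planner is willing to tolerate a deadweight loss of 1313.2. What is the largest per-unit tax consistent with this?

Competitive equilibrium: 177 − 0.06Q = 122 + 0.074Q → Q* = 410.4478, P* = 152.3731.
A tax t gives ΔQ = t/0.134 and wedge t, so DWL = t²/0.268.
t²/0.268 = 1313.2 → t² = 351.9376 → t = 18.76.

18.76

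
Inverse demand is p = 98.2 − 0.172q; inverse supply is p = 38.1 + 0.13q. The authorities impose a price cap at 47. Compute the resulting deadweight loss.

Competitive equilibrium: 98.2 − 0.172q = 38.1 + 0.13q → q* = 199.0066, p* = 63.9709.
At the ceiling p = 47, quantity supplied = (47 − 38.1)/0.13 = 68.4615.
Willingness to pay at q' = 68.4615: 98.2 − 0.172·68.4615 = 86.4246.
Δq = 199.0066 − 68.4615 = 130.5451; wedge = 86.4246 − 47 = 39.4246.
The triangle = ½ × 130.5451 × 39.4246 = 2573.34.

2573.34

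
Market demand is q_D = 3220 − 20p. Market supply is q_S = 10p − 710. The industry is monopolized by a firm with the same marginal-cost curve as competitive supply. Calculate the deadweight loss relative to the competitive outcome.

In inverse form: demand p = 161 − 0.05q, supply p = 71 + 0.1q.
Competitive equilibrium: 161 − 0.05q = 71 + 0.1q → q* = 600, p* = 131.
Marginal revenue: MR = 161 − 0.1q. Set MR = MC: 161 − 0.1q = 71 + 0.1q → q_m = 450.
Price p_m = 161 − 0.05·450 = 138.5; MC(q_m) = 71 + 0.1·450 = 116.
Competitive q* = 600, so Δq = 150; wedge = 138.5 − 116 = 22.5.
Deadweight loss = ½ × 150 × 22.5 = 1687.50.

1687.50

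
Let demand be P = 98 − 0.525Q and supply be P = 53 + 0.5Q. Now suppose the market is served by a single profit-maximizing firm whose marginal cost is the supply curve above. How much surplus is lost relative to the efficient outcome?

113.33

Competitive equilibrium: 98 − 0.525Q = 53 + 0.5Q → Q* = 43.90244, P* = 74.95122.
Marginal revenue: MR = 98 − 1.05Q. Set MR = MC: 98 − 1.05Q = 53 + 0.5Q → Q_m = 29.03226.
Price P_m = 98 − 0.525·29.03226 = 82.75806; MC(Q_m) = 53 + 0.5·29.03226 = 67.51613.
Competitive Q* = 43.90244, so ΔQ = 14.87018; wedge = 82.75806 − 67.51613 = 15.24193.
The triangle = ½ × 14.87018 × 15.24193 = 113.33.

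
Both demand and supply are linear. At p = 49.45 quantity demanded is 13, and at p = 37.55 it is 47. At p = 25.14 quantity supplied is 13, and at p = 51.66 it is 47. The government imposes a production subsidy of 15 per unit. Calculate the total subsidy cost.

Demand slope = (37.55 − 49.45)/(47 − 13) = −0.35, so p = 54 − 0.35q.
Supply slope = (51.66 − 25.14)/(47 − 13) = 0.78, so p = 15 + 0.78q.
Competitive equilibrium: 54 − 0.35q = 15 + 0.78q → q* = 34.5133, p* = 41.9204.
The subsidy lowers effective supply by 15: p = 0 + 0.78q.
New quantity: 54 − 0.35q = 0 + 0.78q → q' = 47.7876.
Total subsidy cost = 15 × 47.7876 = 716.81.

716.81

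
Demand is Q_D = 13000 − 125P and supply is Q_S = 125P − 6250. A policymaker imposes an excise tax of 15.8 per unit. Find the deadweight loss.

7801.25

In inverse form: demand P = 104 − 0.008Q, supply P = 50 + 0.008Q.
Competitive equilibrium: 104 − 0.008Q = 50 + 0.008Q → Q* = 3375, P* = 77.
With the tax, the buyer price exceeds the seller price by 15.8: (104 − 0.008Q) − (50 + 0.008Q) = 15.8 → Q' = 2387.5.
ΔQ = 3375 − 2387.5 = 987.5; the wedge equals the tax, 15.8.
Welfare loss = ½ × 987.5 × 15.8 = 7801.25.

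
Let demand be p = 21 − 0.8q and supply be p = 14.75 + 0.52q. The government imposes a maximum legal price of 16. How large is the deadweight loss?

Competitive equilibrium: 21 − 0.8q = 14.75 + 0.52q → q* = 4.7348, p* = 17.2121.
At the ceiling p = 16, quantity supplied = (16 − 14.75)/0.52 = 2.4038.
Willingness to pay at q' = 2.4038: 21 − 0.8·2.4038 = 19.077.
Δq = 4.7348 − 2.4038 = 2.331; wedge = 19.077 − 16 = 3.077.
DWL = ½ × 2.331 × 3.077 = 3.59.

3.59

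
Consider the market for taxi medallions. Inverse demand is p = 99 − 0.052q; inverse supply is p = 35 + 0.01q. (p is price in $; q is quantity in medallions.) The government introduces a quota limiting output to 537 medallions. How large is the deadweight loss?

Competitive equilibrium: 99 − 0.052q = 35 + 0.01q → q* = 1032.2581, p* = 45.3226.
At q = 537: demand price = 99 − 0.052·537 = 71.076; supply price = 35 + 0.01·537 = 40.37.
Δq = 1032.2581 − 537 = 495.2581; wedge = 71.076 − 40.37 = 30.706.
Welfare loss = ½ × 495.2581 × 30.706 = $7603.70.

$7603.70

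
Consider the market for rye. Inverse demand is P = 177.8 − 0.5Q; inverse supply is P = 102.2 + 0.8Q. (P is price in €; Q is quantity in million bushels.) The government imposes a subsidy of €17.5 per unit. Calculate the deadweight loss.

Competitive equilibrium: 177.8 − 0.5Q = 102.2 + 0.8Q → Q* = 58.1538, P* = 148.7231.
The subsidy lowers effective supply by 17.5: P = 84.7 + 0.8Q.
New quantity: 177.8 − 0.5Q = 84.7 + 0.8Q → Q' = 71.6154.
Overproduction ΔQ = 71.6154 − 58.1538 = 13.4616; wedge = subsidy = 17.5.
Welfare loss = ½ × 13.4616 × 17.5 = €117.79 million.

€117.79 million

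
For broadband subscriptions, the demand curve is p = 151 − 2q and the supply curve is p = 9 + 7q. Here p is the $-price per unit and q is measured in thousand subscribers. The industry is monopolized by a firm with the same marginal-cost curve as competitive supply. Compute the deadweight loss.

Competitive equilibrium: 151 − 2q = 9 + 7q → q* = 15.7778, p* = 119.4444.
Marginal revenue: MR = 151 − 4q. Set MR = MC: 151 − 4q = 9 + 7q → q_m = 12.9091.
Price p_m = 151 − 2·12.9091 = 125.1818; MC(q_m) = 9 + 7·12.9091 = 99.3637.
Competitive q* = 15.7778, so Δq = 2.8687; wedge = 125.1818 − 99.3637 = 25.8181.
The triangle = ½ × 2.8687 × 25.8181 = $37.03 thousand.

$37.03 thousand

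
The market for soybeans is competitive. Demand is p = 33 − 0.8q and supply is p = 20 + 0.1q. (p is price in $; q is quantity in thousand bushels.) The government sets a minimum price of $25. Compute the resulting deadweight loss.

Competitive equilibrium: 33 − 0.8q = 20 + 0.1q → q* = 14.4444, p* = 21.4444.
At the floor p = 25, quantity demanded = (33 − 25)/0.8 = 10.
Sellers' marginal cost at q' = 10: 20 + 0.1·10 = 21.
Δq = 14.4444 − 10 = 4.4444; wedge = 25 − 21 = 4.
The triangle = ½ × 4.4444 × 4 = $8.89 thousand.

$8.89 thousand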